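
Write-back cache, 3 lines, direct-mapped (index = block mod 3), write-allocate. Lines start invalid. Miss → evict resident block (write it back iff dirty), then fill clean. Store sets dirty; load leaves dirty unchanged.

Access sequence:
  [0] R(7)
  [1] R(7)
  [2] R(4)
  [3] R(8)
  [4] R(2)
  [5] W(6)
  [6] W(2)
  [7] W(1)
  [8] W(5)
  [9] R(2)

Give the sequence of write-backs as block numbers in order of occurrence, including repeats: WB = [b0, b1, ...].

  0 | R B7 → L1 miss [-]
  1 | R B7 → L1 hit [-]
  2 | R B4 → L1 miss [-]
  3 | R B8 → L2 miss [-]
  4 | R B2 → L2 miss [-]
  5 | W B6 → L0 miss [D]
  6 | W B2 → L2 hit [D]
  7 | W B1 → L1 miss [D]
  8 | W B5 → L2 miss wb→B2 [D]
  9 | R B2 → L2 miss wb→B5 [-]

WB = [2, 5]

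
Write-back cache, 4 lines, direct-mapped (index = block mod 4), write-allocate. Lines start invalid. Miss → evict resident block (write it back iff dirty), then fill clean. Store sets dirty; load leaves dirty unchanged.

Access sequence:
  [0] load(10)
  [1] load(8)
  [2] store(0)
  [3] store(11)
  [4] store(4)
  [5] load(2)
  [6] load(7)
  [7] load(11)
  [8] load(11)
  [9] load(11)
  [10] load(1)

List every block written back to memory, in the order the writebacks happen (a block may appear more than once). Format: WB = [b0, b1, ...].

0: R B10 -> L2 miss  d=-]
1: R B8 -> L0 miss  d=-]
2: W B0 -> L0 miss  d=D]
3: W B11 -> L3 miss  d=D]
4: W B4 -> L0 miss wb->B0  d=D]
5: R B2 -> L2 miss  d=-]
6: R B7 -> L3 miss wb->B11  d=-]
7: R B11 -> L3 miss  d=-]
8: R B11 -> L3 hit  d=-]
9: R B11 -> L3 hit  d=-]
10: R B1 -> L1 miss  d=-]

WB = [0, 11]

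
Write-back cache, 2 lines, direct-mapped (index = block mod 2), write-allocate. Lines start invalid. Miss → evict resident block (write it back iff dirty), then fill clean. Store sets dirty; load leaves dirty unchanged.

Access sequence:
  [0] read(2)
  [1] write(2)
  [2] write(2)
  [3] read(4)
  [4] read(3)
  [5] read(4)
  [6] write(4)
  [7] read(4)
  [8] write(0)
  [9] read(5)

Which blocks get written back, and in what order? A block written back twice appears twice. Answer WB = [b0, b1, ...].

0: R B2 → L0 miss [-]
1: W B2 → L0 hit [D]
2: W B2 → L0 hit [D]
3: R B4 → L0 miss wb→B2 [-]
4: R B3 → L1 miss [-]
5: R B4 → L0 hit [-]
6: W B4 → L0 hit [D]
7: R B4 → L0 hit [D]
8: W B0 → L0 miss wb→B4 [D]
9: R B5 → L1 miss [-]

WB = [2, 4]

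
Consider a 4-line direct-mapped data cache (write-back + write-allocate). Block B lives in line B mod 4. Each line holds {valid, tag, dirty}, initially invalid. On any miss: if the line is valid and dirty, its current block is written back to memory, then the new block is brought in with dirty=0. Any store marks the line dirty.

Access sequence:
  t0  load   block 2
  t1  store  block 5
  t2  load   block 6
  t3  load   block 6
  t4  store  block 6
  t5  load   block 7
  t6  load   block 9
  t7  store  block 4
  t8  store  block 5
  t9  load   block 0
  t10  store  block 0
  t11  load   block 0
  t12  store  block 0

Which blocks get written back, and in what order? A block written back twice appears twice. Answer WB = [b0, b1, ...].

WB = [5, 4]

0: R B2 -> L2 miss  d=-]
1: W B5 -> L1 miss  d=D]
2: R B6 -> L2 miss  d=-]
3: R B6 -> L2 hit  d=-]
4: W B6 -> L2 hit  d=D]
5: R B7 -> L3 miss  d=-]
6: R B9 -> L1 miss wb->B5  d=-]
7: W B4 -> L0 miss  d=D]
8: W B5 -> L1 miss  d=D]
9: R B0 -> L0 miss wb->B4  d=-]
10: W B0 -> L0 hit  d=D]
11: R B0 -> L0 hit  d=D]
12: W B0 -> L0 hit  d=D]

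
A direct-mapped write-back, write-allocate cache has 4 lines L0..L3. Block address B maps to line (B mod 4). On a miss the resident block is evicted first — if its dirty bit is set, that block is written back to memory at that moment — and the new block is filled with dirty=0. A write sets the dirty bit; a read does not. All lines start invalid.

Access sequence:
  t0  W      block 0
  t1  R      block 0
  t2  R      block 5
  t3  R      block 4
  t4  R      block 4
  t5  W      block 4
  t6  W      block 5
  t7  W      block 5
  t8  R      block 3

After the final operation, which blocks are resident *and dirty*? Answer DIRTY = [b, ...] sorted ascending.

DIRTY = [4, 5]

0: W B0 -> L0 miss  d=D]
1: R B0 -> L0 hit  d=D]
2: R B5 -> L1 miss  d=-]
3: R B4 -> L0 miss wb->B0  d=-]
4: R B4 -> L0 hit  d=-]
5: W B4 -> L0 hit  d=D]
6: W B5 -> L1 hit  d=D]
7: W B5 -> L1 hit  d=D]
8: R B3 -> L3 miss  d=-]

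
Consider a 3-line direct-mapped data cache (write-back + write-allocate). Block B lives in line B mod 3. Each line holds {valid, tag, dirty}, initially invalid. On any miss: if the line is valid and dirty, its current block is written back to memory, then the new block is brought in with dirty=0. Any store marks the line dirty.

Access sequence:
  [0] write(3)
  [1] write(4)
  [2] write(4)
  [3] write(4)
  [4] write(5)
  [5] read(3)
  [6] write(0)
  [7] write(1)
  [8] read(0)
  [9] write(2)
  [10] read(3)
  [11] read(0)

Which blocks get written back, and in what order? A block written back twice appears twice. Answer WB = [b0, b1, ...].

WB = [3, 4, 5, 0]

0: W B3 → L0 miss [D]
1: W B4 → L1 miss [D]
2: W B4 → L1 hit [D]
3: W B4 → L1 hit [D]
4: W B5 → L2 miss [D]
5: R B3 → L0 hit [D]
6: W B0 → L0 miss wb→B3 [D]
7: W B1 → L1 miss wb→B4 [D]
8: R B0 → L0 hit [D]
9: W B2 → L2 miss wb→B5 [D]
10: R B3 → L0 miss wb→B0 [-]
11: R B0 → L0 miss [-]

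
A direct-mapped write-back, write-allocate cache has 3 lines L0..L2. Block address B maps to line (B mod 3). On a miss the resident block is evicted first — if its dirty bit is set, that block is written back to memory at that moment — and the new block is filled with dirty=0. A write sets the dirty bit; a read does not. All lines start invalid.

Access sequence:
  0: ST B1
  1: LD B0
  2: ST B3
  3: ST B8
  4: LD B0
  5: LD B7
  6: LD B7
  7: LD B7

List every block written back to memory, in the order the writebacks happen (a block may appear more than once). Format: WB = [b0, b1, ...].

WB = [3, 1]

0: W B1 → L1 miss [D]
1: R B0 → L0 miss [-]
2: W B3 → L0 miss [D]
3: W B8 → L2 miss [D]
4: R B0 → L0 miss wb→B3 [-]
5: R B7 → L1 miss wb→B1 [-]
6: R B7 → L1 hit [-]
7: R B7 → L1 hit [-]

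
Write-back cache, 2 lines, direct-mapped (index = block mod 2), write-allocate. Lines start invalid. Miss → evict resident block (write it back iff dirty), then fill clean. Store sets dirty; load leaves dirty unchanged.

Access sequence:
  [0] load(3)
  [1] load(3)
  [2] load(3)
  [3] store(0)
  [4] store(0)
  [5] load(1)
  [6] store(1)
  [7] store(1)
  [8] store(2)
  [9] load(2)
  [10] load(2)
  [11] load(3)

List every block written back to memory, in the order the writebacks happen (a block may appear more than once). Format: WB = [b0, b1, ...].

0: R B3 → L1 miss [-]
1: R B3 → L1 hit [-]
2: R B3 → L1 hit [-]
3: W B0 → L0 miss [D]
4: W B0 → L0 hit [D]
5: R B1 → L1 miss [-]
6: W B1 → L1 hit [D]
7: W B1 → L1 hit [D]
8: W B2 → L0 miss wb→B0 [D]
9: R B2 → L0 hit [D]
10: R B2 → L0 hit [D]
11: R B3 → L1 miss wb→B1 [-]

WB = [0, 1]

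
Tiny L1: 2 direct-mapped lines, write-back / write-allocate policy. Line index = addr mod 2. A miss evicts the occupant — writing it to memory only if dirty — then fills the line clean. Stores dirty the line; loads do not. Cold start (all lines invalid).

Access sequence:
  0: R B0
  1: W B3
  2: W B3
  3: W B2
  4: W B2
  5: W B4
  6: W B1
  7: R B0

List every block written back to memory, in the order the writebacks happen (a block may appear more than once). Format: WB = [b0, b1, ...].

0: R B0 -> L0 miss  d=-]
1: W B3 -> L1 miss  d=D]
2: W B3 -> L1 hit  d=D]
3: W B2 -> L0 miss  d=D]
4: W B2 -> L0 hit  d=D]
5: W B4 -> L0 miss wb->B2  d=D]
6: W B1 -> L1 miss wb->B3  d=D]
7: R B0 -> L0 miss wb->B4  d=-]

WB = [2, 3, 4]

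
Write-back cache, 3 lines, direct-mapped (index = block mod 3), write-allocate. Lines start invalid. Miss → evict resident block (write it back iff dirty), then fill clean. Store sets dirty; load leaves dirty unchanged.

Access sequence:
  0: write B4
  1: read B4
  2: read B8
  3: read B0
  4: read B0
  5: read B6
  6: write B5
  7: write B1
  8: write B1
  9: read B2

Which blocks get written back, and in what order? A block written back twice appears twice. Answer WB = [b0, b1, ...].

WB = [4, 5]

0: W B4 -> L1 miss  d=D]
1: R B4 -> L1 hit  d=D]
2: R B8 -> L2 miss  d=-]
3: R B0 -> L0 miss  d=-]
4: R B0 -> L0 hit  d=-]
5: R B6 -> L0 miss  d=-]
6: W B5 -> L2 miss  d=D]
7: W B1 -> L1 miss wb->B4  d=D]
8: W B1 -> L1 hit  d=D]
9: R B2 -> L2 miss wb->B5  d=-]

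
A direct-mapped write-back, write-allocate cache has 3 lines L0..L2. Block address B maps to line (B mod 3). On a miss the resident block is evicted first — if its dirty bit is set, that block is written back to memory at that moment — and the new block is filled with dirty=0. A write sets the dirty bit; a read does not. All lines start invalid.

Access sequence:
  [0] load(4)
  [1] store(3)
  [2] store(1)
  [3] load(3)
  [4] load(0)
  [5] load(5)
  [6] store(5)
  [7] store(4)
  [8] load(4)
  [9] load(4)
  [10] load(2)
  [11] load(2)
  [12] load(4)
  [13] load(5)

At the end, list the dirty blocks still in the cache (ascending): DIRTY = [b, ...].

0: R B4 → L1 miss [-]
1: W B3 → L0 miss [D]
2: W B1 → L1 miss [D]
3: R B3 → L0 hit [D]
4: R B0 → L0 miss wb→B3 [-]
5: R B5 → L2 miss [-]
6: W B5 → L2 hit [D]
7: W B4 → L1 miss wb→B1 [D]
8: R B4 → L1 hit [D]
9: R B4 → L1 hit [D]
10: R B2 → L2 miss wb→B5 [-]
11: R B2 → L2 hit [-]
12: R B4 → L1 hit [D]
13: R B5 → L2 miss [-]

DIRTY = [4]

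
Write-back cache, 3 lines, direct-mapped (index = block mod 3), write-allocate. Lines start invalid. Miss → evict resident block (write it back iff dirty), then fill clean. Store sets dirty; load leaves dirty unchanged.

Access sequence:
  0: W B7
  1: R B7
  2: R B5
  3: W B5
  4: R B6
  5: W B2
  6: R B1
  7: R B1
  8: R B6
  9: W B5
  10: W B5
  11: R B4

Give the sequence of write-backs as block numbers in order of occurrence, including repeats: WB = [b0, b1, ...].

WB = [5, 7, 2]

  0 | W B7 → L1 miss [D]
  1 | R B7 → L1 hit [D]
  2 | R B5 → L2 miss [-]
  3 | W B5 → L2 hit [D]
  4 | R B6 → L0 miss [-]
  5 | W B2 → L2 miss wb→B5 [D]
  6 | R B1 → L1 miss wb→B7 [-]
  7 | R B1 → L1 hit [-]
  8 | R B6 → L0 hit [-]
  9 | W B5 → L2 miss wb→B2 [D]
  10 | W B5 → L2 hit [D]
  11 | R B4 → L1 miss [-]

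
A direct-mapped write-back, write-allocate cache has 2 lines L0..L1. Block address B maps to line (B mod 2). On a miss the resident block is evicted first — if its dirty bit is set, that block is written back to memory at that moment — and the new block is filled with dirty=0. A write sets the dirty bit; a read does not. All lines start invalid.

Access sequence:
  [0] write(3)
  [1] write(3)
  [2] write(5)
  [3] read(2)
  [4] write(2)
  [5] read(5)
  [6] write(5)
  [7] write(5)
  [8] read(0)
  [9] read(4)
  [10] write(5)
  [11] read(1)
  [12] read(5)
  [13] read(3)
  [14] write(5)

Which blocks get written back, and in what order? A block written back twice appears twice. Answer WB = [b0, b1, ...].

WB = [3, 2, 5]

  0 | W B3 → L1 miss [D]
  1 | W B3 → L1 hit [D]
  2 | W B5 → L1 miss wb→B3 [D]
  3 | R B2 → L0 miss [-]
  4 | W B2 → L0 hit [D]
  5 | R B5 → L1 hit [D]
  6 | W B5 → L1 hit [D]
  7 | W B5 → L1 hit [D]
  8 | R B0 → L0 miss wb→B2 [-]
  9 | R B4 → L0 miss [-]
  10 | W B5 → L1 hit [D]
  11 | R B1 → L1 miss wb→B5 [-]
  12 | R B5 → L1 miss [-]
  13 | R B3 → L1 miss [-]
  14 | W B5 → L1 miss [D]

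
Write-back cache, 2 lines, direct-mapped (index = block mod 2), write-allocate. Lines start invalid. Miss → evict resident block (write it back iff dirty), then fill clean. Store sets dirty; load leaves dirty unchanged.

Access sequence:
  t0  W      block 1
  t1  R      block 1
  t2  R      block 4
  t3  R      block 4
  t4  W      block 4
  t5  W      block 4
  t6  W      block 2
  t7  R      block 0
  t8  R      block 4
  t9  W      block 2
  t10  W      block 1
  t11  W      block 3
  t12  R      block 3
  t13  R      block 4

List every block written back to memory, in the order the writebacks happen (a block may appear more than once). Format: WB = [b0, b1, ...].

WB = [4, 2, 1, 2]

0: W B1 → L1 miss [D]
1: R B1 → L1 hit [D]
2: R B4 → L0 miss [-]
3: R B4 → L0 hit [-]
4: W B4 → L0 hit [D]
5: W B4 → L0 hit [D]
6: W B2 → L0 miss wb→B4 [D]
7: R B0 → L0 miss wb→B2 [-]
8: R B4 → L0 miss [-]
9: W B2 → L0 miss [D]
10: W B1 → L1 hit [D]
11: W B3 → L1 miss wb→B1 [D]
12: R B3 → L1 hit [D]
13: R B4 → L0 miss wb→B2 [-]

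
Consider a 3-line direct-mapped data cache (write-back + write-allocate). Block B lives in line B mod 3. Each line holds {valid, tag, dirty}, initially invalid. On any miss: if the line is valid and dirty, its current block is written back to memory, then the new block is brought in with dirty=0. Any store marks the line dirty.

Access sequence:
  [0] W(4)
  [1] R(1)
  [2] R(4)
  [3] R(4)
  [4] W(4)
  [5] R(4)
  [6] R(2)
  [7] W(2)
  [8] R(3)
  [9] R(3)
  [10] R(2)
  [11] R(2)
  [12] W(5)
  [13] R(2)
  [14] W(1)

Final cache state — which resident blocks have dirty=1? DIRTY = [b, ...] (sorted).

0: W B4 → L1 miss [D]
1: R B1 → L1 miss wb→B4 [-]
2: R B4 → L1 miss [-]
3: R B4 → L1 hit [-]
4: W B4 → L1 hit [D]
5: R B4 → L1 hit [D]
6: R B2 → L2 miss [-]
7: W B2 → L2 hit [D]
8: R B3 → L0 miss [-]
9: R B3 → L0 hit [-]
10: R B2 → L2 hit [D]
11: R B2 → L2 hit [D]
12: W B5 → L2 miss wb→B2 [D]
13: R B2 → L2 miss wb→B5 [-]
14: W B1 → L1 miss wb→B4 [D]

DIRTY = [1]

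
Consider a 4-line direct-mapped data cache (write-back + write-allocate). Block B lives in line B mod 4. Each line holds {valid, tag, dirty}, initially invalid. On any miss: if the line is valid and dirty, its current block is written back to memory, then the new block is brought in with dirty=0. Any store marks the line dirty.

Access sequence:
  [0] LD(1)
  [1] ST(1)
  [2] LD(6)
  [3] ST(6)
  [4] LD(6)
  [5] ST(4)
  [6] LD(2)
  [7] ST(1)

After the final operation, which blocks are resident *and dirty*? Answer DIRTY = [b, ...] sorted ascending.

DIRTY = [1, 4]

0: R B1 -> L1 miss  d=-]
1: W B1 -> L1 hit  d=D]
2: R B6 -> L2 miss  d=-]
3: W B6 -> L2 hit  d=D]
4: R B6 -> L2 hit  d=D]
5: W B4 -> L0 miss  d=D]
6: R B2 -> L2 miss wb->B6  d=-]
7: W B1 -> L1 hit  d=D]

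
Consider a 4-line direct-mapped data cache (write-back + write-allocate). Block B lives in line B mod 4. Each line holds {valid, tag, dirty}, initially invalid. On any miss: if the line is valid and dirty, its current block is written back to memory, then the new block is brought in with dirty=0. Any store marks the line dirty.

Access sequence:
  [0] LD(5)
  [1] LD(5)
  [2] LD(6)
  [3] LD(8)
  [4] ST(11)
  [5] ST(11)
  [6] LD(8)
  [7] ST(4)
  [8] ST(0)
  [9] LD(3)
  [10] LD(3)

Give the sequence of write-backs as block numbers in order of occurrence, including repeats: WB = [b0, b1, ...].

0: R B5 → L1 miss [-]
1: R B5 → L1 hit [-]
2: R B6 → L2 miss [-]
3: R B8 → L0 miss [-]
4: W B11 → L3 miss [D]
5: W B11 → L3 hit [D]
6: R B8 → L0 hit [-]
7: W B4 → L0 miss [D]
8: W B0 → L0 miss wb→B4 [D]
9: R B3 → L3 miss wb→B11 [-]
10: R B3 → L3 hit [-]

WB = [4, 11]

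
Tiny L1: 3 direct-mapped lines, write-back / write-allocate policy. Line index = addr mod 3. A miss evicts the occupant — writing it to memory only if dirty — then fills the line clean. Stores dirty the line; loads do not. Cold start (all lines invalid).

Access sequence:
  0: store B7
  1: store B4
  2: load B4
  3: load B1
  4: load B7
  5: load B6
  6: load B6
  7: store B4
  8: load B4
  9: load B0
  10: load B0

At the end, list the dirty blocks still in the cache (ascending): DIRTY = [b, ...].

  0 | W B7 → L1 miss [D]
  1 | W B4 → L1 miss wb→B7 [D]
  2 | R B4 → L1 hit [D]
  3 | R B1 → L1 miss wb→B4 [-]
  4 | R B7 → L1 miss [-]
  5 | R B6 → L0 miss [-]
  6 | R B6 → L0 hit [-]
  7 | W B4 → L1 miss [D]
  8 | R B4 → L1 hit [D]
  9 | R B0 → L0 miss [-]
  10 | R B0 → L0 hit [-]

DIRTY = [4]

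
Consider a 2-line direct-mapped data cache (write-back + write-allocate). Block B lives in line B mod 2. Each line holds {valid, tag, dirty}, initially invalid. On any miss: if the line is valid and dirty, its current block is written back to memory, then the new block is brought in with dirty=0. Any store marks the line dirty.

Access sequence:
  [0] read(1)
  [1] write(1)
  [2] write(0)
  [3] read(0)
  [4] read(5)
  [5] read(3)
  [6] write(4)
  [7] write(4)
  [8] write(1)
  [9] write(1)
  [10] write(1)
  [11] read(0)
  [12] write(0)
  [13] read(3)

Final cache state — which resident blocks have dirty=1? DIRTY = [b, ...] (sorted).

0: R B1 -> L1 miss  d=-]
1: W B1 -> L1 hit  d=D]
2: W B0 -> L0 miss  d=D]
3: R B0 -> L0 hit  d=D]
4: R B5 -> L1 miss wb->B1  d=-]
5: R B3 -> L1 miss  d=-]
6: W B4 -> L0 miss wb->B0  d=D]
7: W B4 -> L0 hit  d=D]
8: W B1 -> L1 miss  d=D]
9: W B1 -> L1 hit  d=D]
10: W B1 -> L1 hit  d=D]
11: R B0 -> L0 miss wb->B4  d=-]
12: W B0 -> L0 hit  d=D]
13: R B3 -> L1 miss wb->B1  d=-]

DIRTY = [0]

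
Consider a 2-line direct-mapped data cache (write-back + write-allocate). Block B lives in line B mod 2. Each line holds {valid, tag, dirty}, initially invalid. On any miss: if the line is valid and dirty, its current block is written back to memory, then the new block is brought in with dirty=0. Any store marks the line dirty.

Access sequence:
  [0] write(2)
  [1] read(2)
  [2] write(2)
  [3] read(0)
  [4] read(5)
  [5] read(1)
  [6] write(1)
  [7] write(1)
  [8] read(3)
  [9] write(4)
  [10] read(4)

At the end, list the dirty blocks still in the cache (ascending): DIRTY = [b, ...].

  0 | W B2 → L0 miss [D]
  1 | R B2 → L0 hit [D]
  2 | W B2 → L0 hit [D]
  3 | R B0 → L0 miss wb→B2 [-]
  4 | R B5 → L1 miss [-]
  5 | R B1 → L1 miss [-]
  6 | W B1 → L1 hit [D]
  7 | W B1 → L1 hit [D]
  8 | R B3 → L1 miss wb→B1 [-]
  9 | W B4 → L0 miss [D]
  10 | R B4 → L0 hit [D]

DIRTY = [4]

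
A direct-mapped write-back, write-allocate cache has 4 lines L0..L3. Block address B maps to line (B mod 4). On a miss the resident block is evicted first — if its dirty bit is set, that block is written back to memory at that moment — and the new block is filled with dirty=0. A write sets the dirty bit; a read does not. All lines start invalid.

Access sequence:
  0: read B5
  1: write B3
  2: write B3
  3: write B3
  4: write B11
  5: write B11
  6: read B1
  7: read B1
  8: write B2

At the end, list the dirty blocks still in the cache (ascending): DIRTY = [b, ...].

  0 | R B5 → L1 miss [-]
  1 | W B3 → L3 miss [D]
  2 | W B3 → L3 hit [D]
  3 | W B3 → L3 hit [D]
  4 | W B11 → L3 miss wb→B3 [D]
  5 | W B11 → L3 hit [D]
  6 | R B1 → L1 miss [-]
  7 | R B1 → L1 hit [-]
  8 | W B2 → L2 miss [D]

DIRTY = [2, 11]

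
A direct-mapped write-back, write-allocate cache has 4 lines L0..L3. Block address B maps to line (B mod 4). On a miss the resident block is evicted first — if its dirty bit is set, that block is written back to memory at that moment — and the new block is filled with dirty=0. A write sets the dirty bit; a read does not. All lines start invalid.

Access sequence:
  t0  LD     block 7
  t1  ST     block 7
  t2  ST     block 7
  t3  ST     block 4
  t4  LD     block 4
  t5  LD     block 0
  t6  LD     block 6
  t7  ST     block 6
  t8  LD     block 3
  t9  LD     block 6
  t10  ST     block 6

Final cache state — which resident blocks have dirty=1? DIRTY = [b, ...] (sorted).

DIRTY = [6]

0: R B7 -> L3 miss  d=-]
1: W B7 -> L3 hit  d=D]
2: W B7 -> L3 hit  d=D]
3: W B4 -> L0 miss  d=D]
4: R B4 -> L0 hit  d=D]
5: R B0 -> L0 miss wb->B4  d=-]
6: R B6 -> L2 miss  d=-]
7: W B6 -> L2 hit  d=D]
8: R B3 -> L3 miss wb->B7  d=-]
9: R B6 -> L2 hit  d=D]
10: W B6 -> L2 hit  d=D]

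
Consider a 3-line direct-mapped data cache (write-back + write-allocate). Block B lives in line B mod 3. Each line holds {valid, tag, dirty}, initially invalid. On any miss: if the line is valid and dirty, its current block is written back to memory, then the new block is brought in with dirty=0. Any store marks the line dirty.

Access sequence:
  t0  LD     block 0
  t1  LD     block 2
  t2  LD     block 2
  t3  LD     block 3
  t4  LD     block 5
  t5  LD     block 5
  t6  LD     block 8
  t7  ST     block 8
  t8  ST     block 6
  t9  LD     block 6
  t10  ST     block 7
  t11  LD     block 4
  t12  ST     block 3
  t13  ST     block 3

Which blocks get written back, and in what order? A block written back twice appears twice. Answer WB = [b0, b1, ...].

WB = [7, 6]

  0 | R B0 → L0 miss [-]
  1 | R B2 → L2 miss [-]
  2 | R B2 → L2 hit [-]
  3 | R B3 → L0 miss [-]
  4 | R B5 → L2 miss [-]
  5 | R B5 → L2 hit [-]
  6 | R B8 → L2 miss [-]
  7 | W B8 → L2 hit [D]
  8 | W B6 → L0 miss [D]
  9 | R B6 → L0 hit [D]
  10 | W B7 → L1 miss [D]
  11 | R B4 → L1 miss wb→B7 [-]
  12 | W B3 → L0 miss wb→B6 [D]
  13 | W B3 → L0 hit [D]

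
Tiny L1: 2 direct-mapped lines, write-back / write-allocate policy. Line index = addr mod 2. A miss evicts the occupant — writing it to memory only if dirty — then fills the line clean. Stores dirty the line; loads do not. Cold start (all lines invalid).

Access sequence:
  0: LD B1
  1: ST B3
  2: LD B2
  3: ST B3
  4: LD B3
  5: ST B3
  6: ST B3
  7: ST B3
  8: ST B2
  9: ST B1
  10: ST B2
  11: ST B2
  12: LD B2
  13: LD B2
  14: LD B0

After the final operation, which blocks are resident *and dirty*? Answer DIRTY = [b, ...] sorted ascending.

  0 | R B1 → L1 miss [-]
  1 | W B3 → L1 miss [D]
  2 | R B2 → L0 miss [-]
  3 | W B3 → L1 hit [D]
  4 | R B3 → L1 hit [D]
  5 | W B3 → L1 hit [D]
  6 | W B3 → L1 hit [D]
  7 | W B3 → L1 hit [D]
  8 | W B2 → L0 hit [D]
  9 | W B1 → L1 miss wb→B3 [D]
  10 | W B2 → L0 hit [D]
  11 | W B2 → L0 hit [D]
  12 | R B2 → L0 hit [D]
  13 | R B2 → L0 hit [D]
  14 | R B0 → L0 miss wb→B2 [-]

DIRTY = [1]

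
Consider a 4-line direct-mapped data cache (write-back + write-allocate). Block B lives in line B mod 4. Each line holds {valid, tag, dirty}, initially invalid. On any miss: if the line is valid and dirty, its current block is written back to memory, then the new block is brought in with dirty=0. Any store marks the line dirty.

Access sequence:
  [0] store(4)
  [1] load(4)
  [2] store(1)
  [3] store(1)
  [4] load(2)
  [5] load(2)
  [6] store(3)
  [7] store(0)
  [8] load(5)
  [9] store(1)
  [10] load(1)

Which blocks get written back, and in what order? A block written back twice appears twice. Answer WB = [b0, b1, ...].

WB = [4, 1]

0: W B4 -> L0 miss  d=D]
1: R B4 -> L0 hit  d=D]
2: W B1 -> L1 miss  d=D]
3: W B1 -> L1 hit  d=D]
4: R B2 -> L2 miss  d=-]
5: R B2 -> L2 hit  d=-]
6: W B3 -> L3 miss  d=D]
7: W B0 -> L0 miss wb->B4  d=D]
8: R B5 -> L1 miss wb->B1  d=-]
9: W B1 -> L1 miss  d=D]
10: R B1 -> L1 hit  d=D]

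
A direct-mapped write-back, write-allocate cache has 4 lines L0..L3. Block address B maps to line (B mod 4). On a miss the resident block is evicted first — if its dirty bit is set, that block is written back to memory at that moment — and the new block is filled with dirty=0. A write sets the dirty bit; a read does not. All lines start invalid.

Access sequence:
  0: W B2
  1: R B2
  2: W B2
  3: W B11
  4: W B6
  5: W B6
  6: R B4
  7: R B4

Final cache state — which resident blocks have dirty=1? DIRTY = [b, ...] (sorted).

  0 | W B2 → L2 miss [D]
  1 | R B2 → L2 hit [D]
  2 | W B2 → L2 hit [D]
  3 | W B11 → L3 miss [D]
  4 | W B6 → L2 miss wb→B2 [D]
  5 | W B6 → L2 hit [D]
  6 | R B4 → L0 miss [-]
  7 | R B4 → L0 hit [-]

DIRTY = [6, 11]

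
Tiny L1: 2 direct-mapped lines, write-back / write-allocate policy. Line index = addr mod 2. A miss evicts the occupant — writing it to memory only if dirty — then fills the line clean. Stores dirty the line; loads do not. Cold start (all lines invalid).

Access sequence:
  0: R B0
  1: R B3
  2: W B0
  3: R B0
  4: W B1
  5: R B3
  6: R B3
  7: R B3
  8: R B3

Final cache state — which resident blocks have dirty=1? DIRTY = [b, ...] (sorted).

  0 | R B0 → L0 miss [-]
  1 | R B3 → L1 miss [-]
  2 | W B0 → L0 hit [D]
  3 | R B0 → L0 hit [D]
  4 | W B1 → L1 miss [D]
  5 | R B3 → L1 miss wb→B1 [-]
  6 | R B3 → L1 hit [-]
  7 | R B3 → L1 hit [-]
  8 | R B3 → L1 hit [-]

DIRTY = [0]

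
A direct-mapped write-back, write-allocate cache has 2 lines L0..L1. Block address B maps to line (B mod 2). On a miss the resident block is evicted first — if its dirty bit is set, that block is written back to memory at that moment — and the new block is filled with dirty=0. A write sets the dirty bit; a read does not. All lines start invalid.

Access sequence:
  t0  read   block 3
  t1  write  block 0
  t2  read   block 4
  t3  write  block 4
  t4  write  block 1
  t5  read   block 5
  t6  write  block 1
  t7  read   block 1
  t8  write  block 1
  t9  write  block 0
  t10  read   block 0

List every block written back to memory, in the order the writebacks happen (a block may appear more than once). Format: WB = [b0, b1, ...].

  0 | R B3 → L1 miss [-]
  1 | W B0 → L0 miss [D]
  2 | R B4 → L0 miss wb→B0 [-]
  3 | W B4 → L0 hit [D]
  4 | W B1 → L1 miss [D]
  5 | R B5 → L1 miss wb→B1 [-]
  6 | W B1 → L1 miss [D]
  7 | R B1 → L1 hit [D]
  8 | W B1 → L1 hit [D]
  9 | W B0 → L0 miss wb→B4 [D]
  10 | R B0 → L0 hit [D]

WB = [0, 1, 4]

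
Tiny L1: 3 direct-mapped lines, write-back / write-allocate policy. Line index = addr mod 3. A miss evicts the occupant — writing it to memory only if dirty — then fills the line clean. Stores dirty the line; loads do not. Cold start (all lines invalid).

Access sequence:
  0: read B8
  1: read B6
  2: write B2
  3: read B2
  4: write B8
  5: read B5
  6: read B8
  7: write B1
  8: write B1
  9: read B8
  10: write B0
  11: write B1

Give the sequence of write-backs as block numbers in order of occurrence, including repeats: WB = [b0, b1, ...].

  0 | R B8 → L2 miss [-]
  1 | R B6 → L0 miss [-]
  2 | W B2 → L2 miss [D]
  3 | R B2 → L2 hit [D]
  4 | W B8 → L2 miss wb→B2 [D]
  5 | R B5 → L2 miss wb→B8 [-]
  6 | R B8 → L2 miss [-]
  7 | W B1 → L1 miss [D]
  8 | W B1 → L1 hit [D]
  9 | R B8 → L2 hit [-]
  10 | W B0 → L0 miss [D]
  11 | W B1 → L1 hit [D]

WB = [2, 8]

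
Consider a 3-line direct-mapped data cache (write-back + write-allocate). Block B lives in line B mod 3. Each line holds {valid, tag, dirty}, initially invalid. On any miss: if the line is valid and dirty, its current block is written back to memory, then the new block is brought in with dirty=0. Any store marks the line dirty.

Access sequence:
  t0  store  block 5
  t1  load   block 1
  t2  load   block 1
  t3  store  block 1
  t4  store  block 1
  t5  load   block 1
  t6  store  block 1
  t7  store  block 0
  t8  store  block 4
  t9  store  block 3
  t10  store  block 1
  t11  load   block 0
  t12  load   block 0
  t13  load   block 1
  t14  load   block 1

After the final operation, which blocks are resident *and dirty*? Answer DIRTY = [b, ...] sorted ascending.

0: W B5 -> L2 miss  d=D]
1: R B1 -> L1 miss  d=-]
2: R B1 -> L1 hit  d=-]
3: W B1 -> L1 hit  d=D]
4: W B1 -> L1 hit  d=D]
5: R B1 -> L1 hit  d=D]
6: W B1 -> L1 hit  d=D]
7: W B0 -> L0 miss  d=D]
8: W B4 -> L1 miss wb->B1  d=D]
9: W B3 -> L0 miss wb->B0  d=D]
10: W B1 -> L1 miss wb->B4  d=D]
11: R B0 -> L0 miss wb->B3  d=-]
12: R B0 -> L0 hit  d=-]
13: R B1 -> L1 hit  d=D]
14: R B1 -> L1 hit  d=D]

DIRTY = [1, 5]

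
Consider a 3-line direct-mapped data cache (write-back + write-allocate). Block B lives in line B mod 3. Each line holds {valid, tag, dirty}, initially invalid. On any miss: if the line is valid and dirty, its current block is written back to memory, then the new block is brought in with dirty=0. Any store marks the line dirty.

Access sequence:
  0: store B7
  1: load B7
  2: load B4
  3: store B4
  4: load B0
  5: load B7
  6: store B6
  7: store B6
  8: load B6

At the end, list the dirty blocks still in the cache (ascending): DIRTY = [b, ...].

DIRTY = [6]

  0 | W B7 → L1 miss [D]
  1 | R B7 → L1 hit [D]
  2 | R B4 → L1 miss wb→B7 [-]
  3 | W B4 → L1 hit [D]
  4 | R B0 → L0 miss [-]
  5 | R B7 → L1 miss wb→B4 [-]
  6 | W B6 → L0 miss [D]
  7 | W B6 → L0 hit [D]
  8 | R B6 → L0 hit [D]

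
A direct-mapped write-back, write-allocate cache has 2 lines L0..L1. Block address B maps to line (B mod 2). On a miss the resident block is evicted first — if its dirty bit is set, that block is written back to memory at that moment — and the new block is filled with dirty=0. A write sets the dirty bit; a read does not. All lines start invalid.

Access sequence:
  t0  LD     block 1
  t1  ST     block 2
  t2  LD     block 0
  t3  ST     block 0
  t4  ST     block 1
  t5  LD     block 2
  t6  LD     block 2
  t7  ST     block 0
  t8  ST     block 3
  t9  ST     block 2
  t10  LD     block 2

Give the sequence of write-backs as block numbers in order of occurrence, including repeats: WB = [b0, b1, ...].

0: R B1 → L1 miss [-]
1: W B2 → L0 miss [D]
2: R B0 → L0 miss wb→B2 [-]
3: W B0 → L0 hit [D]
4: W B1 → L1 hit [D]
5: R B2 → L0 miss wb→B0 [-]
6: R B2 → L0 hit [-]
7: W B0 → L0 miss [D]
8: W B3 → L1 miss wb→B1 [D]
9: W B2 → L0 miss wb→B0 [D]
10: R B2 → L0 hit [D]

WB = [2, 0, 1, 0]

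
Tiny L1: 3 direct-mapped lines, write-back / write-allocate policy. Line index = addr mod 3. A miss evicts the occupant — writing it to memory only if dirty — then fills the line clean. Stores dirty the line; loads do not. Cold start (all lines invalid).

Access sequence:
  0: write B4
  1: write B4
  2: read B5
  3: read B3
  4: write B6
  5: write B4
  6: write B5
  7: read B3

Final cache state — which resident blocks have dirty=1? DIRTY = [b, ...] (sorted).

  0 | W B4 → L1 miss [D]
  1 | W B4 → L1 hit [D]
  2 | R B5 → L2 miss [-]
  3 | R B3 → L0 miss [-]
  4 | W B6 → L0 miss [D]
  5 | W B4 → L1 hit [D]
  6 | W B5 → L2 hit [D]
  7 | R B3 → L0 miss wb→B6 [-]

DIRTY = [4, 5]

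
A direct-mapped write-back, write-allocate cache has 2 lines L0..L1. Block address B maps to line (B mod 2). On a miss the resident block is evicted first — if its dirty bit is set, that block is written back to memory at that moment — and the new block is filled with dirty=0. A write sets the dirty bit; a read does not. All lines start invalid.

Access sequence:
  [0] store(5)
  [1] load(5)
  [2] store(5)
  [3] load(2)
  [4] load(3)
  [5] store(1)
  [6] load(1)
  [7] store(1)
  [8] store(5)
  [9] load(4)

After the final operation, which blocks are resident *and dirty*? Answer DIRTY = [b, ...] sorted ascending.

DIRTY = [5]

0: W B5 -> L1 miss  d=D]
1: R B5 -> L1 hit  d=D]
2: W B5 -> L1 hit  d=D]
3: R B2 -> L0 miss  d=-]
4: R B3 -> L1 miss wb->B5  d=-]
5: W B1 -> L1 miss  d=D]
6: R B1 -> L1 hit  d=D]
7: W B1 -> L1 hit  d=D]
8: W B5 -> L1 miss wb->B1  d=D]
9: R B4 -> L0 miss  d=-]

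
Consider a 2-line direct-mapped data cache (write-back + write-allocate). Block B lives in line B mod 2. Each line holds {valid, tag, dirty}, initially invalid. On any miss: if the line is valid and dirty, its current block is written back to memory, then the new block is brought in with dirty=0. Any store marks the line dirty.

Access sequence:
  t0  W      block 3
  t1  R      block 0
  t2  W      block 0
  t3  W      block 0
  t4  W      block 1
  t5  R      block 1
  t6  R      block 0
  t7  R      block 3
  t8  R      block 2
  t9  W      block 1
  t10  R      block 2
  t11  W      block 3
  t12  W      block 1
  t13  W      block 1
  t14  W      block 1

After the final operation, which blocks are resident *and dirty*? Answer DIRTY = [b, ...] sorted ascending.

0: W B3 -> L1 miss  d=D]
1: R B0 -> L0 miss  d=-]
2: W B0 -> L0 hit  d=D]
3: W B0 -> L0 hit  d=D]
4: W B1 -> L1 miss wb->B3  d=D]
5: R B1 -> L1 hit  d=D]
6: R B0 -> L0 hit  d=D]
7: R B3 -> L1 miss wb->B1  d=-]
8: R B2 -> L0 miss wb->B0  d=-]
9: W B1 -> L1 miss  d=D]
10: R B2 -> L0 hit  d=-]
11: W B3 -> L1 miss wb->B1  d=D]
12: W B1 -> L1 miss wb->B3  d=D]
13: W B1 -> L1 hit  d=D]
14: W B1 -> L1 hit  d=D]

DIRTY = [1]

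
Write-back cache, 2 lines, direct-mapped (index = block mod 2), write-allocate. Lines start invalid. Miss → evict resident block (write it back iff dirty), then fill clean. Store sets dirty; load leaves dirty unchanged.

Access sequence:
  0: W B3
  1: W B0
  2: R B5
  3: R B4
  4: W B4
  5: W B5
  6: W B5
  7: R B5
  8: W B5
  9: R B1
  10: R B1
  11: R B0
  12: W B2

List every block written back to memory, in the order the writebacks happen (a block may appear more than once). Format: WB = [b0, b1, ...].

0: W B3 -> L1 miss  d=D]
1: W B0 -> L0 miss  d=D]
2: R B5 -> L1 miss wb->B3  d=-]
3: R B4 -> L0 miss wb->B0  d=-]
4: W B4 -> L0 hit  d=D]
5: W B5 -> L1 hit  d=D]
6: W B5 -> L1 hit  d=D]
7: R B5 -> L1 hit  d=D]
8: W B5 -> L1 hit  d=D]
9: R B1 -> L1 miss wb->B5  d=-]
10: R B1 -> L1 hit  d=-]
11: R B0 -> L0 miss wb->B4  d=-]
12: W B2 -> L0 miss  d=D]

WB = [3, 0, 5, 4]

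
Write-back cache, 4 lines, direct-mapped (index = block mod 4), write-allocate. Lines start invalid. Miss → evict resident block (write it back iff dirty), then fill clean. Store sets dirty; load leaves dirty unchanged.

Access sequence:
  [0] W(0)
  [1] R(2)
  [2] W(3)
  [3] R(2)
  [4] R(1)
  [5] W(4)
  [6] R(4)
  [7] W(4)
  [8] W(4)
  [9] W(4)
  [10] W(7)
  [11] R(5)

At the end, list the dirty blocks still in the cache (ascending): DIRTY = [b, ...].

DIRTY = [4, 7]

0: W B0 -> L0 miss  d=D]
1: R B2 -> L2 miss  d=-]
2: W B3 -> L3 miss  d=D]
3: R B2 -> L2 hit  d=-]
4: R B1 -> L1 miss  d=-]
5: W B4 -> L0 miss wb->B0  d=D]
6: R B4 -> L0 hit  d=D]
7: W B4 -> L0 hit  d=D]
8: W B4 -> L0 hit  d=D]
9: W B4 -> L0 hit  d=D]
10: W B7 -> L3 miss wb->B3  d=D]
11: R B5 -> L1 miss  d=-]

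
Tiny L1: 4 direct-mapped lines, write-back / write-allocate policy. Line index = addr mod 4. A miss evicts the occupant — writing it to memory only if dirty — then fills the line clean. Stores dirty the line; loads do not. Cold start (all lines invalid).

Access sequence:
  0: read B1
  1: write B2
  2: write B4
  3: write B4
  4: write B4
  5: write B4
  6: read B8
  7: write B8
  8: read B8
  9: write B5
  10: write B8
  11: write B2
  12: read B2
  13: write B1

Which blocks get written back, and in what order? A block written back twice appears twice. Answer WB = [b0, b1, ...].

0: R B1 -> L1 miss  d=-]
1: W B2 -> L2 miss  d=D]
2: W B4 -> L0 miss  d=D]
3: W B4 -> L0 hit  d=D]
4: W B4 -> L0 hit  d=D]
5: W B4 -> L0 hit  d=D]
6: R B8 -> L0 miss wb->B4  d=-]
7: W B8 -> L0 hit  d=D]
8: R B8 -> L0 hit  d=D]
9: W B5 -> L1 miss  d=D]
10: W B8 -> L0 hit  d=D]
11: W B2 -> L2 hit  d=D]
12: R B2 -> L2 hit  d=D]
13: W B1 -> L1 miss wb->B5  d=D]

WB = [4, 5]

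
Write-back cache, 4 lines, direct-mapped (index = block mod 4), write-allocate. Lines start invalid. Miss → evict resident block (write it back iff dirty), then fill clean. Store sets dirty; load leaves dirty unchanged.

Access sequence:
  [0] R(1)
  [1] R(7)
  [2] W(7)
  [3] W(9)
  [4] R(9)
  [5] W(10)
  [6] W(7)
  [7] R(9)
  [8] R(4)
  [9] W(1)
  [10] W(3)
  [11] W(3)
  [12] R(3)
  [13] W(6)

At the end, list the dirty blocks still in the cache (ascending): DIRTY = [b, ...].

  0 | R B1 → L1 miss [-]
  1 | R B7 → L3 miss [-]
  2 | W B7 → L3 hit [D]
  3 | W B9 → L1 miss [D]
  4 | R B9 → L1 hit [D]
  5 | W B10 → L2 miss [D]
  6 | W B7 → L3 hit [D]
  7 | R B9 → L1 hit [D]
  8 | R B4 → L0 miss [-]
  9 | W B1 → L1 miss wb→B9 [D]
  10 | W B3 → L3 miss wb→B7 [D]
  11 | W B3 → L3 hit [D]
  12 | R B3 → L3 hit [D]
  13 | W B6 → L2 miss wb→B10 [D]

DIRTY = [1, 3, 6]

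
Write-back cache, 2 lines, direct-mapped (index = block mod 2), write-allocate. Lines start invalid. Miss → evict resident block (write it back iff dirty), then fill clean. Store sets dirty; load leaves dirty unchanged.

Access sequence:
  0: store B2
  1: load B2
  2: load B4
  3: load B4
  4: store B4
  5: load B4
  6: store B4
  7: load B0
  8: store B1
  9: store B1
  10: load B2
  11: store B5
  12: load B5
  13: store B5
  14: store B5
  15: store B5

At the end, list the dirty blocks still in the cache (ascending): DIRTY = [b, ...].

0: W B2 → L0 miss [D]
1: R B2 → L0 hit [D]
2: R B4 → L0 miss wb→B2 [-]
3: R B4 → L0 hit [-]
4: W B4 → L0 hit [D]
5: R B4 → L0 hit [D]
6: W B4 → L0 hit [D]
7: R B0 → L0 miss wb→B4 [-]
8: W B1 → L1 miss [D]
9: W B1 → L1 hit [D]
10: R B2 → L0 miss [-]
11: W B5 → L1 miss wb→B1 [D]
12: R B5 → L1 hit [D]
13: W B5 → L1 hit [D]
14: W B5 → L1 hit [D]
15: W B5 → L1 hit [D]

DIRTY = [5]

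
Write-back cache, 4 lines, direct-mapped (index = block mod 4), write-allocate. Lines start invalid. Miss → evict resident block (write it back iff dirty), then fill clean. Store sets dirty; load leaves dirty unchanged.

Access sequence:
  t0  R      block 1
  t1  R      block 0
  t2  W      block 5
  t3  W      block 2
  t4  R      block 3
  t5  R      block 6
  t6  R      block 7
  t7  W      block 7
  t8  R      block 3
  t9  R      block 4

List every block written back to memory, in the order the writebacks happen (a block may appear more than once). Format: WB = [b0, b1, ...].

0: R B1 → L1 miss [-]
1: R B0 → L0 miss [-]
2: W B5 → L1 miss [D]
3: W B2 → L2 miss [D]
4: R B3 → L3 miss [-]
5: R B6 → L2 miss wb→B2 [-]
6: R B7 → L3 miss [-]
7: W B7 → L3 hit [D]
8: R B3 → L3 miss wb→B7 [-]
9: R B4 → L0 miss [-]

WB = [2, 7]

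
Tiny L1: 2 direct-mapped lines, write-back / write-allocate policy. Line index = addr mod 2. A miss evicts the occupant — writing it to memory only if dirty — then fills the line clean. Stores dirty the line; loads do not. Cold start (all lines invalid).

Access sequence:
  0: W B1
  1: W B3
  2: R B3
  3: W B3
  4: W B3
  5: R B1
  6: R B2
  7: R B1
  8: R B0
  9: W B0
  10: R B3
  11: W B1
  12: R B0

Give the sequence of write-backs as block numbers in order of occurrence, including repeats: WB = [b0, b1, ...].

0: W B1 -> L1 miss  d=D]
1: W B3 -> L1 miss wb->B1  d=D]
2: R B3 -> L1 hit  d=D]
3: W B3 -> L1 hit  d=D]
4: W B3 -> L1 hit  d=D]
5: R B1 -> L1 miss wb->B3  d=-]
6: R B2 -> L0 miss  d=-]
7: R B1 -> L1 hit  d=-]
8: R B0 -> L0 miss  d=-]
9: W B0 -> L0 hit  d=D]
10: R B3 -> L1 miss  d=-]
11: W B1 -> L1 miss  d=D]
12: R B0 -> L0 hit  d=D]

WB = [1, 3]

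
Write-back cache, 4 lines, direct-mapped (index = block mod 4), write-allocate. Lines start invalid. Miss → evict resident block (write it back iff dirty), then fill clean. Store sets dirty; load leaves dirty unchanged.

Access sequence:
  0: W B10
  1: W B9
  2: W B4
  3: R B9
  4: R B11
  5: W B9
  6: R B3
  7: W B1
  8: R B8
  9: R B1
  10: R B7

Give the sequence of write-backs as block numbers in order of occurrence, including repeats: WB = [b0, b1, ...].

WB = [9, 4]

  0 | W B10 → L2 miss [D]
  1 | W B9 → L1 miss [D]
  2 | W B4 → L0 miss [D]
  3 | R B9 → L1 hit [D]
  4 | R B11 → L3 miss [-]
  5 | W B9 → L1 hit [D]
  6 | R B3 → L3 miss [-]
  7 | W B1 → L1 miss wb→B9 [D]
  8 | R B8 → L0 miss wb→B4 [-]
  9 | R B1 → L1 hit [D]
  10 | R B7 → L3 miss [-]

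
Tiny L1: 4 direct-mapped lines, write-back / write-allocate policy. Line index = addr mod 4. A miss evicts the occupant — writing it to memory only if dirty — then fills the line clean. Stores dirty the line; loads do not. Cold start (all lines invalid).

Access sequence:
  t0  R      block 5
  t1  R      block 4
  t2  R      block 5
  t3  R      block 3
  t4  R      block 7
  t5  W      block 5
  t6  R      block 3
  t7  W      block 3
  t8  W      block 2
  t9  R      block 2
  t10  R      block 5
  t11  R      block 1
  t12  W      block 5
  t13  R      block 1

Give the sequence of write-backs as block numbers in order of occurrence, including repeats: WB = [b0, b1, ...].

WB = [5, 5]

  0 | R B5 → L1 miss [-]
  1 | R B4 → L0 miss [-]
  2 | R B5 → L1 hit [-]
  3 | R B3 → L3 miss [-]
  4 | R B7 → L3 miss [-]
  5 | W B5 → L1 hit [D]
  6 | R B3 → L3 miss [-]
  7 | W B3 → L3 hit [D]
  8 | W B2 → L2 miss [D]
  9 | R B2 → L2 hit [D]
  10 | R B5 → L1 hit [D]
  11 | R B1 → L1 miss wb→B5 [-]
  12 | W B5 → L1 miss [D]
  13 | R B1 → L1 miss wb→B5 [-]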